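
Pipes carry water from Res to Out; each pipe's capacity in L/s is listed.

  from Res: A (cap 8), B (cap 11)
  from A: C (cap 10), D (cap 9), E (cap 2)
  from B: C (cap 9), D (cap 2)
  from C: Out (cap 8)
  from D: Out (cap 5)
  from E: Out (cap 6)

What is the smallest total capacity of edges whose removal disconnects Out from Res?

Augment Res→A→C→Out: bottleneck 8, flow now 8.
Augment Res→B→D→Out: bottleneck 2, flow now 10.
Augment Res→B→C→A→D→Out: bottleneck 3, flow now 13. (uses reverse residual edge)
Augment Res→B→C→A→E→Out: bottleneck 2, flow now 15. (uses reverse residual edge)
No augmenting path remains; maximum flow = 15.
By max-flow min-cut, the minimum cut capacity equals the max flow.
In the residual graph, reachable from Res: {Res, A, B, C, D}.
Min-cut edges: A→E (2), C→Out (8), D→Out (5); capacity 2 + 8 + 5 = 15.

15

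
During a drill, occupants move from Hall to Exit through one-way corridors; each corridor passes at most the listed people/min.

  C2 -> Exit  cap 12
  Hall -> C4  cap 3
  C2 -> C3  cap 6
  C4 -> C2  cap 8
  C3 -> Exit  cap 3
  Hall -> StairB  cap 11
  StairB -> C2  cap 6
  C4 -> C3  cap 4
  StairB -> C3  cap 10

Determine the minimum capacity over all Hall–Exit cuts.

12

Augment Hall→C4→C2→Exit: bottleneck 3, flow now 3.
Augment Hall→StairB→C2→Exit: bottleneck 6, flow now 9.
Augment Hall→StairB→C3→Exit: bottleneck 3, flow now 12.
No augmenting path remains; maximum flow = 12.
By max-flow min-cut, the minimum cut capacity equals the max flow.
In the residual graph, reachable from Hall: {Hall, StairB, C3}.
Min-cut edges: Hall→C4 (3), StairB→C2 (6), C3→Exit (3); capacity 3 + 6 + 3 = 12.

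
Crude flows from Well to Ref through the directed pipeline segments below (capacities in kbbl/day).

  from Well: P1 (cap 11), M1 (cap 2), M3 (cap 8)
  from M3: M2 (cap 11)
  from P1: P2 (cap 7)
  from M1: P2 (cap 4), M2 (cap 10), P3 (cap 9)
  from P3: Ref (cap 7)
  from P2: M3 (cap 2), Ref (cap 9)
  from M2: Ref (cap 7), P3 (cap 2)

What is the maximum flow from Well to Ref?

Augment Well→M3→M2→Ref: bottleneck 7, flow now 7.
Augment Well→P1→P2→Ref: bottleneck 7, flow now 14.
Augment Well→M1→P3→Ref: bottleneck 2, flow now 16.
Augment Well→M3→M2→P3→Ref: bottleneck 1, flow now 17.
No augmenting path remains; maximum flow = 17.
In the residual graph, reachable from Well: {Well, P1}.
Min-cut edges: Well→M3 (8), Well→M1 (2), P1→P2 (7); capacity 8 + 2 + 7 = 17.
This cut is saturated, so no flow can exceed 17.

17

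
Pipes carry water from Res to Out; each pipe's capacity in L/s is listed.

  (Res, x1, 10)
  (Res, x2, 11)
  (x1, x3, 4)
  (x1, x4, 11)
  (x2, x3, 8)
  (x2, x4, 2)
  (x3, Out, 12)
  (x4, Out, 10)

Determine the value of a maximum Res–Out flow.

20

Augment Res→x1→x3→Out: bottleneck 4, flow now 4.
Augment Res→x1→x4→Out: bottleneck 6, flow now 10.
Augment Res→x2→x3→Out: bottleneck 8, flow now 18.
Augment Res→x2→x4→Out: bottleneck 2, flow now 20.
No augmenting path remains; maximum flow = 20.
In the residual graph, reachable from Res: {Res, x2}.
Min-cut edges: Res→x1 (10), x2→x3 (8), x2→x4 (2); capacity 10 + 8 + 2 = 20.
This cut is saturated, so no flow can exceed 20.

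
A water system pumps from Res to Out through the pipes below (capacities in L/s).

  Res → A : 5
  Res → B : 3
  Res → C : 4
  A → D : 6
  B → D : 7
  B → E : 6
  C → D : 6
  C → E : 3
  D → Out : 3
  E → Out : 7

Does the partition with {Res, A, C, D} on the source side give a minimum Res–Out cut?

Given cut capacity: 3 + 3 + 3 = 9.
Augment Res→A→D→Out: bottleneck 3, flow now 3.
Augment Res→B→E→Out: bottleneck 3, flow now 6.
Augment Res→C→E→Out: bottleneck 3, flow now 9.
No augmenting path remains; maximum flow = 9.
Cut capacity 9 equals the max flow, so it is a minimum cut.

Yes — it is a minimum cut (capacity 9).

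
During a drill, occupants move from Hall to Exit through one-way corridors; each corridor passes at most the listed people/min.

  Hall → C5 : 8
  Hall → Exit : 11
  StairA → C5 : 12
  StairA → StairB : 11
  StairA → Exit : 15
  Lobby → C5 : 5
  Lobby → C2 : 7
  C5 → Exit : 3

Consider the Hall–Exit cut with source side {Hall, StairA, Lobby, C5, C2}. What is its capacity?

Edges leaving {Hall, StairA, Lobby, C5, C2}: Hall→Exit (11), StairA→StairB (11), StairA→Exit (15), C5→Exit (3).
Cut capacity = 11 + 11 + 15 + 3 = 40.

40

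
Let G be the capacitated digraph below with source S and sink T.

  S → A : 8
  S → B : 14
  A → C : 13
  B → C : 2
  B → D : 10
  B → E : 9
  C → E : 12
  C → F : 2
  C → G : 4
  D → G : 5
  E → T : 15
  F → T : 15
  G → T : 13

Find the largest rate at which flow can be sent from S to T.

Augment S→B→E→T: bottleneck 9, flow now 9.
Augment S→A→C→E→T: bottleneck 6, flow now 15.
Augment S→A→C→F→T: bottleneck 2, flow now 17.
Augment S→B→C→G→T: bottleneck 2, flow now 19.
Augment S→B→D→G→T: bottleneck 3, flow now 22.
No augmenting path remains; maximum flow = 22.
In the residual graph, reachable from S: {S}.
Min-cut edges: S→A (8), S→B (14); capacity 8 + 14 = 22.
This cut is saturated, so no flow can exceed 22.

22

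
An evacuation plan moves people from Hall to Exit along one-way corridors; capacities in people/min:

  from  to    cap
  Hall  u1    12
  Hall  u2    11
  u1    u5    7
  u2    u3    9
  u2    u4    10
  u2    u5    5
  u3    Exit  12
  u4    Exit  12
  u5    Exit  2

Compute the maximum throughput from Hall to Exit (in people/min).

Augment Hall→u1→u5→Exit: bottleneck 2, flow now 2.
Augment Hall→u2→u3→Exit: bottleneck 9, flow now 11.
Augment Hall→u2→u4→Exit: bottleneck 2, flow now 13.
No augmenting path remains; maximum flow = 13.
In the residual graph, reachable from Hall: {Hall, u1, u5}.
Min-cut edges: Hall→u2 (11), u5→Exit (2); capacity 11 + 2 = 13.
This cut is saturated, so no flow can exceed 13.

13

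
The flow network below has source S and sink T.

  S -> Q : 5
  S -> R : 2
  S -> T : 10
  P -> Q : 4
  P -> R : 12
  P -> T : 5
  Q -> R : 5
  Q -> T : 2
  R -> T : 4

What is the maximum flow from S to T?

16

Augment S→T: bottleneck 10, flow now 10.
Augment S→Q→T: bottleneck 2, flow now 12.
Augment S→R→T: bottleneck 2, flow now 14.
Augment S→Q→R→T: bottleneck 2, flow now 16.
No augmenting path remains; maximum flow = 16.
In the residual graph, reachable from S: {S, Q, R}.
Min-cut edges: S→T (10), Q→T (2), R→T (4); capacity 10 + 2 + 4 = 16.
This cut is saturated, so no flow can exceed 16.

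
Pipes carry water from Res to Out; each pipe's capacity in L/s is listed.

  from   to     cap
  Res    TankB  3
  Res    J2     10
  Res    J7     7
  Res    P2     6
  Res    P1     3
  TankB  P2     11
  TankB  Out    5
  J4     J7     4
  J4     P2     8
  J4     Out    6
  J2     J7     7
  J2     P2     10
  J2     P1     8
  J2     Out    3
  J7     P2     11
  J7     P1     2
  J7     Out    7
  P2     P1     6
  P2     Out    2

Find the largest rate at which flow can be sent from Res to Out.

15

Augment Res→TankB→Out: bottleneck 3, flow now 3.
Augment Res→J2→Out: bottleneck 3, flow now 6.
Augment Res→J7→Out: bottleneck 7, flow now 13.
Augment Res→P2→Out: bottleneck 2, flow now 15.
No augmenting path remains; maximum flow = 15.
In the residual graph, reachable from Res: {Res, J2, J7, P2, P1}.
Min-cut edges: Res→TankB (3), J2→Out (3), J7→Out (7), P2→Out (2); capacity 3 + 3 + 7 + 2 = 15.
This cut is saturated, so no flow can exceed 15.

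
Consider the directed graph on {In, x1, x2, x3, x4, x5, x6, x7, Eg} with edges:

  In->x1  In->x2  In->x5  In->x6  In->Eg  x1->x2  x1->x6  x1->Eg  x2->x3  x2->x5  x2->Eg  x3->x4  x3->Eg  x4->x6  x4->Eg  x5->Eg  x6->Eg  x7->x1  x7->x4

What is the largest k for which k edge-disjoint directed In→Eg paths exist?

Assign every edge capacity 1; by Menger, the answer equals the max flow.
Path In→Eg (+1); total 1.
Path In→x1→Eg (+1); total 2.
Path In→x2→Eg (+1); total 3.
Path In→x5→Eg (+1); total 4.
Path In→x6→Eg (+1); total 5.
No residual In→Eg path; max flow = 5.
Certifying cut of size 5: {In→Eg, In→x1, In→x2, In→x5, In→x6}.

5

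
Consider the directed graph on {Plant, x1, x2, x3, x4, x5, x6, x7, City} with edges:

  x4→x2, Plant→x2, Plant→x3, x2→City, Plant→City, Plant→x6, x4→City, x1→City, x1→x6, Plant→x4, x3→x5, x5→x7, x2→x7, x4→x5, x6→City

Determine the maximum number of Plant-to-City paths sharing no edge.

Assign every edge capacity 1; by Menger, the answer equals the max flow.
Path Plant→City (+1); total 1.
Path Plant→x2→City (+1); total 2.
Path Plant→x4→City (+1); total 3.
Path Plant→x6→City (+1); total 4.
No residual Plant→City path; max flow = 4.
Certifying cut of size 4: {Plant→City, Plant→x2, Plant→x4, Plant→x6}.

4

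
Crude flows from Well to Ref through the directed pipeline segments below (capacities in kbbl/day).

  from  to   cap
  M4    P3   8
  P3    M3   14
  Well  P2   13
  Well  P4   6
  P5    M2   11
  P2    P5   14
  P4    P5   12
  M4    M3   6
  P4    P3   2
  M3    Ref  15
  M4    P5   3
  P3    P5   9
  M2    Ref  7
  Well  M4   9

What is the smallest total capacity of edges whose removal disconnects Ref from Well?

Augment Well→M4→M3→Ref: bottleneck 6, flow now 6.
Augment Well→P2→P5→M2→Ref: bottleneck 7, flow now 13.
Augment Well→P4→P3→M3→Ref: bottleneck 2, flow now 15.
Augment Well→M4→P3→M3→Ref: bottleneck 3, flow now 18.
No augmenting path remains; maximum flow = 18.
By max-flow min-cut, the minimum cut capacity equals the max flow.
In the residual graph, reachable from Well: {Well, P2, P4, P5, M2}.
Min-cut edges: Well→M4 (9), P4→P3 (2), M2→Ref (7); capacity 9 + 2 + 7 = 18.

18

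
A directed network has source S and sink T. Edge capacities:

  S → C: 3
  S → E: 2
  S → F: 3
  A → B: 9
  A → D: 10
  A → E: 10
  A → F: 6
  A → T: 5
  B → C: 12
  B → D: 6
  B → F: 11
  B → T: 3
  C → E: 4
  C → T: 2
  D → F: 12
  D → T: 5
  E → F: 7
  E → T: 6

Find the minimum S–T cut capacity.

5

Augment S→C→T: bottleneck 2, flow now 2.
Augment S→E→T: bottleneck 2, flow now 4.
Augment S→C→E→T: bottleneck 1, flow now 5.
No augmenting path remains; maximum flow = 5.
By max-flow min-cut, the minimum cut capacity equals the max flow.
In the residual graph, reachable from S: {S, F}.
Min-cut edges: S→C (3), S→E (2); capacity 3 + 2 = 5.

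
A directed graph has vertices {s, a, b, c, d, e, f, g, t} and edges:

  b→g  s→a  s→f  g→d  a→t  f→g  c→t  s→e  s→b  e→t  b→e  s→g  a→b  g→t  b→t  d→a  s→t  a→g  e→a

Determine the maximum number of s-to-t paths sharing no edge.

Assign every edge capacity 1; by Menger, the answer equals the max flow.
Path s→t (+1); total 1.
Path s→a→t (+1); total 2.
Path s→b→t (+1); total 3.
Path s→e→t (+1); total 4.
Path s→g→t (+1); total 5.
No residual s→t path; max flow = 5.
Certifying cut of size 5: {a→t, b→t, e→t, g→t, s→t}.

5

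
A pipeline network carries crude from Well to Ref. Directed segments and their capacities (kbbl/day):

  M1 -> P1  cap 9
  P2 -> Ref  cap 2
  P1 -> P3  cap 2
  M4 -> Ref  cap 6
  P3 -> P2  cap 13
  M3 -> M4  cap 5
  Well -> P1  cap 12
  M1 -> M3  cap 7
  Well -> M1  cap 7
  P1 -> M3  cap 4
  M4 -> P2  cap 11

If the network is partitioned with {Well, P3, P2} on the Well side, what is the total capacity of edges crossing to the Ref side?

21

Edges leaving {Well, P3, P2}: Well→M1 (7), Well→P1 (12), P2→Ref (2).
Cut capacity = 7 + 12 + 2 = 21.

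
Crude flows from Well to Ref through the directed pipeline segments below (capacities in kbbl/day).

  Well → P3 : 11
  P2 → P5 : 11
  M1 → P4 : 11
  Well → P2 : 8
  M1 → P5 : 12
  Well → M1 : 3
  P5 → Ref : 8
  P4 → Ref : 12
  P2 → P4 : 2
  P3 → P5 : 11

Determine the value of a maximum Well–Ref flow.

Augment Well→P3→P5→Ref: bottleneck 8, flow now 8.
Augment Well→M1→P4→Ref: bottleneck 3, flow now 11.
Augment Well→P2→P4→Ref: bottleneck 2, flow now 13.
No augmenting path remains; maximum flow = 13.
In the residual graph, reachable from Well: {Well, P3, P2, P5}.
Min-cut edges: Well→M1 (3), P2→P4 (2), P5→Ref (8); capacity 3 + 2 + 8 = 13.
This cut is saturated, so no flow can exceed 13.

13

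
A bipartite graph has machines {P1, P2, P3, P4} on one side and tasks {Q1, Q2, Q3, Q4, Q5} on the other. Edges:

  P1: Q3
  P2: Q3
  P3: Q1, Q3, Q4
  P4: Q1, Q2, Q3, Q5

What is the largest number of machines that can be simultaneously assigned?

Unit-capacity flow: source→left, listed edges, right→sink; max matching = max flow.
Augmenting path P1→Q3 (+1); matched 1.
Augmenting path P3→Q1 (+1); matched 2.
Augmenting path P4→Q2 (+1); matched 3.
No augmenting path remains; maximum matching = 3.
König certificate: {P3, P4, Q3} is a vertex cover of size 3 (every listed pair touches it), so no matching can be larger.

3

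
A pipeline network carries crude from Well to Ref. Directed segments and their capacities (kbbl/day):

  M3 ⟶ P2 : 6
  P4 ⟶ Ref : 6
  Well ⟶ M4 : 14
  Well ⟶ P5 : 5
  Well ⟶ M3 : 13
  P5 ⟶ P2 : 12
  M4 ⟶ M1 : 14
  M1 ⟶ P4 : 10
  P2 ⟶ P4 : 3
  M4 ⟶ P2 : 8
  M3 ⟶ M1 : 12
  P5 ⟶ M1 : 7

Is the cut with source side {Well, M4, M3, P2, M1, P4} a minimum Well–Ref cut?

No — its capacity is 11, but the minimum cut has capacity 6.

Given cut capacity: 5 + 6 = 11.
Augment Well→P5→P2→P4→Ref: bottleneck 3, flow now 3.
Augment Well→P5→M1→P4→Ref: bottleneck 2, flow now 5.
Augment Well→M4→M1→P4→Ref: bottleneck 1, flow now 6.
No augmenting path remains; maximum flow = 6.
In the residual graph, reachable from Well: {Well, P5, M4, M3, P2, M1, P4}.
Min-cut edges: P4→Ref (6); capacity 6 = 6.
Cut capacity 11 exceeds the max flow 6, so it is not minimum.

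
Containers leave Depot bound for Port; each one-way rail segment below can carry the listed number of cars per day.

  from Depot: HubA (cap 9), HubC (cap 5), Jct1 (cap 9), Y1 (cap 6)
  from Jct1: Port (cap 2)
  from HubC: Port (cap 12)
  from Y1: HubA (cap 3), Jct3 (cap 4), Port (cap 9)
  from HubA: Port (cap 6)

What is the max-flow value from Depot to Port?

19

Augment Depot→Jct1→Port: bottleneck 2, flow now 2.
Augment Depot→HubC→Port: bottleneck 5, flow now 7.
Augment Depot→Y1→Port: bottleneck 6, flow now 13.
Augment Depot→HubA→Port: bottleneck 6, flow now 19.
No augmenting path remains; maximum flow = 19.
In the residual graph, reachable from Depot: {Depot, Jct1, HubA}.
Min-cut edges: Depot→HubC (5), Depot→Y1 (6), Jct1→Port (2), HubA→Port (6); capacity 5 + 6 + 2 + 6 = 19.
This cut is saturated, so no flow can exceed 19.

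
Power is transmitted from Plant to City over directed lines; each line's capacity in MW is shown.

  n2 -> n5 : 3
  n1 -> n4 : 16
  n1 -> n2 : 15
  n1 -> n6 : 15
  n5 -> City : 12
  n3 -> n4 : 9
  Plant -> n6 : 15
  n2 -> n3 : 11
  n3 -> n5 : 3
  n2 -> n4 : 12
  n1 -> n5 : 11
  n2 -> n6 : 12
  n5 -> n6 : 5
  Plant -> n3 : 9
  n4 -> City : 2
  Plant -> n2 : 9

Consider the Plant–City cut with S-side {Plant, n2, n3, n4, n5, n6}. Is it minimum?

No — its capacity is 14, but the minimum cut has capacity 8.

Given cut capacity: 2 + 12 = 14.
Augment Plant→n2→n4→City: bottleneck 2, flow now 2.
Augment Plant→n2→n5→City: bottleneck 3, flow now 5.
Augment Plant→n3→n5→City: bottleneck 3, flow now 8.
No augmenting path remains; maximum flow = 8.
In the residual graph, reachable from Plant: {Plant, n2, n3, n4, n6}.
Min-cut edges: n2→n5 (3), n3→n5 (3), n4→City (2); capacity 3 + 3 + 2 = 8.
Cut capacity 14 exceeds the max flow 8, so it is not minimum.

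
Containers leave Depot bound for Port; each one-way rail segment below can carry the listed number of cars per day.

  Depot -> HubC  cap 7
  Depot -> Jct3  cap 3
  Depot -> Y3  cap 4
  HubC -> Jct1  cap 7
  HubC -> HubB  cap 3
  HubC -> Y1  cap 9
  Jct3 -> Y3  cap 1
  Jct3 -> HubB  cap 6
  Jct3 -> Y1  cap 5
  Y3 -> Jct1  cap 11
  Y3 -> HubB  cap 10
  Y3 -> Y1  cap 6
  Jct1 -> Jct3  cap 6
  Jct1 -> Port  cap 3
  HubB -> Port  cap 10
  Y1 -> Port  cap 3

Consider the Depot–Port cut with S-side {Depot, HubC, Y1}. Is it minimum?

No — its capacity is 20, but the minimum cut has capacity 14.

Given cut capacity: 3 + 4 + 7 + 3 + 3 = 20.
Augment Depot→HubC→Jct1→Port: bottleneck 3, flow now 3.
Augment Depot→HubC→HubB→Port: bottleneck 3, flow now 6.
Augment Depot→HubC→Y1→Port: bottleneck 1, flow now 7.
Augment Depot→Jct3→HubB→Port: bottleneck 3, flow now 10.
Augment Depot→Y3→HubB→Port: bottleneck 4, flow now 14.
No augmenting path remains; maximum flow = 14.
In the residual graph, reachable from Depot: {Depot}.
Min-cut edges: Depot→HubC (7), Depot→Jct3 (3), Depot→Y3 (4); capacity 7 + 3 + 4 = 14.
Cut capacity 20 exceeds the max flow 14, so it is not minimum.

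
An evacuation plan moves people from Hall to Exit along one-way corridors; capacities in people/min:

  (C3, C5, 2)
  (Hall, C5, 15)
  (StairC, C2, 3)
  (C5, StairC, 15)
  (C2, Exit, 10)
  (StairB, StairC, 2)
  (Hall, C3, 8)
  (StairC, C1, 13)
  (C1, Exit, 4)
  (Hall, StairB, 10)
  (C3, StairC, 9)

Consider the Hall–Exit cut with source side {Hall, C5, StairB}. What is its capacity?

Edges leaving {Hall, C5, StairB}: Hall→C3 (8), C5→StairC (15), StairB→StairC (2).
Cut capacity = 8 + 15 + 2 = 25.

25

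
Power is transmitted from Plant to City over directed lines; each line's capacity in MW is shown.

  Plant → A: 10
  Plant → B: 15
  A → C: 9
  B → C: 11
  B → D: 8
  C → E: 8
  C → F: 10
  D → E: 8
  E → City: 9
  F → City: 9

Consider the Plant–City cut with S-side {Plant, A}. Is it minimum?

Given cut capacity: 15 + 9 = 24.
Augment Plant→A→C→E→City: bottleneck 8, flow now 8.
Augment Plant→A→C→F→City: bottleneck 1, flow now 9.
Augment Plant→B→C→F→City: bottleneck 8, flow now 17.
Augment Plant→B→D→E→City: bottleneck 1, flow now 18.
No augmenting path remains; maximum flow = 18.
In the residual graph, reachable from Plant: {Plant, A, B, C, D, E, F}.
Min-cut edges: E→City (9), F→City (9); capacity 9 + 9 = 18.
Cut capacity 24 exceeds the max flow 18, so it is not minimum.

No — its capacity is 24, but the minimum cut has capacity 18.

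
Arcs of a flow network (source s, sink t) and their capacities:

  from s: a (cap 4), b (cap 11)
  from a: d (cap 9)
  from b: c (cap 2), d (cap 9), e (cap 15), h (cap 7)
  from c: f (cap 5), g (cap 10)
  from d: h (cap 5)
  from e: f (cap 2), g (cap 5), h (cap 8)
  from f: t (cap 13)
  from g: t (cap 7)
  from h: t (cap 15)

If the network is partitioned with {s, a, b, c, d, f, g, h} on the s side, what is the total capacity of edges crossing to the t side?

50

Edges leaving {s, a, b, c, d, f, g, h}: b→e (15), f→t (13), g→t (7), h→t (15).
Cut capacity = 15 + 13 + 7 + 15 = 50.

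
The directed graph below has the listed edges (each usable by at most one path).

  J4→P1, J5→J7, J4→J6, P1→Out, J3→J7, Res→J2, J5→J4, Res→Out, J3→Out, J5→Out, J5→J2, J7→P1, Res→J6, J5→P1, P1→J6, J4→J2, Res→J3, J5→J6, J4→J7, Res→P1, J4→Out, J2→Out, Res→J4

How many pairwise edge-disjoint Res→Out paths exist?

5

Assign every edge capacity 1; by Menger, the answer equals the max flow.
Path Res→Out (+1); total 1.
Path Res→J4→Out (+1); total 2.
Path Res→J2→Out (+1); total 3.
Path Res→P1→Out (+1); total 4.
Path Res→J3→Out (+1); total 5.
No residual Res→Out path; max flow = 5.
Certifying cut of size 5: {Res→J2, Res→J3, Res→J4, Res→Out, Res→P1}.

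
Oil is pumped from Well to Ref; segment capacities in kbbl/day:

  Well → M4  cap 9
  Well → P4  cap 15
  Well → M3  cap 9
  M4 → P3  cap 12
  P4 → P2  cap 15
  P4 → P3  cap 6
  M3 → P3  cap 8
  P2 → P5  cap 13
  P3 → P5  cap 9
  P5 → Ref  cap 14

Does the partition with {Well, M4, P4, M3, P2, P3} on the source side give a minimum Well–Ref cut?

Given cut capacity: 13 + 9 = 22.
Augment Well→M4→P3→P5→Ref: bottleneck 9, flow now 9.
Augment Well→P4→P2→P5→Ref: bottleneck 5, flow now 14.
No augmenting path remains; maximum flow = 14.
In the residual graph, reachable from Well: {Well, M4, P4, M3, P2, P3, P5}.
Min-cut edges: P5→Ref (14); capacity 14 = 14.
Cut capacity 22 exceeds the max flow 14, so it is not minimum.

No — its capacity is 22, but the minimum cut has capacity 14.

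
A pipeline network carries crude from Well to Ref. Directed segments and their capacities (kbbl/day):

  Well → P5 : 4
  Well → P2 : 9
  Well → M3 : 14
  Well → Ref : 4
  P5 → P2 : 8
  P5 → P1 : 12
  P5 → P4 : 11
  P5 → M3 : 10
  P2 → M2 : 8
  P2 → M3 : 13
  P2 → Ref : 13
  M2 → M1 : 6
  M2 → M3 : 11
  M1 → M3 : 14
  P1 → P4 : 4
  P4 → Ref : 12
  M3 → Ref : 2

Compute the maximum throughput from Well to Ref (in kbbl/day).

19

Augment Well→Ref: bottleneck 4, flow now 4.
Augment Well→P2→Ref: bottleneck 9, flow now 13.
Augment Well→M3→Ref: bottleneck 2, flow now 15.
Augment Well→P5→P2→Ref: bottleneck 4, flow now 19.
No augmenting path remains; maximum flow = 19.
In the residual graph, reachable from Well: {Well, M3}.
Min-cut edges: Well→P5 (4), Well→P2 (9), Well→Ref (4), M3→Ref (2); capacity 4 + 9 + 4 + 2 = 19.
This cut is saturated, so no flow can exceed 19.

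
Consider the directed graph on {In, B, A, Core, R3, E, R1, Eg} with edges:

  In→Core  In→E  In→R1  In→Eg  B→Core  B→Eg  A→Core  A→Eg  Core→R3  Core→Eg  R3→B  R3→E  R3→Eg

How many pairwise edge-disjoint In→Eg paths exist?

2

Assign every edge capacity 1; by Menger, the answer equals the max flow.
Path In→Eg (+1); total 1.
Path In→Core→Eg (+1); total 2.
No residual In→Eg path; max flow = 2.
Certifying cut of size 2: {In→Core, In→Eg}.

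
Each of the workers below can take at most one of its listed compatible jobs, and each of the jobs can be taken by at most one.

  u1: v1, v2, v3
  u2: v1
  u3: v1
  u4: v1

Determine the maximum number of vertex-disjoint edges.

2

Unit-capacity flow: source→left, listed edges, right→sink; max matching = max flow.
Augmenting path u1→v1 (+1); matched 1.
Augmenting path u2→v1→u1→v2 (+1); matched 2.
No augmenting path remains; maximum matching = 2.
König certificate: {u1, v1} is a vertex cover of size 2 (every listed pair touches it), so no matching can be larger.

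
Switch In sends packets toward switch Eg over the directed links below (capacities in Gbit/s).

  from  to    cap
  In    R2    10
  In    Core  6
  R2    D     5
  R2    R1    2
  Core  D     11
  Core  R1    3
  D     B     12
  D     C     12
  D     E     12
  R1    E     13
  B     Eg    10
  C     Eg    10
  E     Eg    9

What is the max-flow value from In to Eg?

Augment In→R2→D→B→Eg: bottleneck 5, flow now 5.
Augment In→R2→R1→E→Eg: bottleneck 2, flow now 7.
Augment In→Core→D→B→Eg: bottleneck 5, flow now 12.
Augment In→Core→D→C→Eg: bottleneck 1, flow now 13.
No augmenting path remains; maximum flow = 13.
In the residual graph, reachable from In: {In, R2}.
Min-cut edges: In→Core (6), R2→D (5), R2→R1 (2); capacity 6 + 5 + 2 = 13.
This cut is saturated, so no flow can exceed 13.

13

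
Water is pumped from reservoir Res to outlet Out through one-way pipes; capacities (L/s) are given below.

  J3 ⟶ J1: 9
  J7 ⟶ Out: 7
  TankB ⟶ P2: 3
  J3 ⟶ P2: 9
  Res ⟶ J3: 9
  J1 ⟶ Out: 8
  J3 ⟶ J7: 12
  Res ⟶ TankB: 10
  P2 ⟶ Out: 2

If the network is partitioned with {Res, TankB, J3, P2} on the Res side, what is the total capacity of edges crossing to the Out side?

23

Edges leaving {Res, TankB, J3, P2}: J3→J7 (12), J3→J1 (9), P2→Out (2).
Cut capacity = 12 + 9 + 2 = 23.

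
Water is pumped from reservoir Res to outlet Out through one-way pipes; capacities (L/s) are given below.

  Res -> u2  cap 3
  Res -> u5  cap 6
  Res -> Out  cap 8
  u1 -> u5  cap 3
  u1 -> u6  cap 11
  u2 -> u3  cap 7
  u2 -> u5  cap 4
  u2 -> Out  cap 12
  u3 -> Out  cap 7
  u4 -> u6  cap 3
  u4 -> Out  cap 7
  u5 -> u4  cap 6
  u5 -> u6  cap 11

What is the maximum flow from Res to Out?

17

Augment Res→Out: bottleneck 8, flow now 8.
Augment Res→u2→Out: bottleneck 3, flow now 11.
Augment Res→u5→u4→Out: bottleneck 6, flow now 17.
No augmenting path remains; maximum flow = 17.
In the residual graph, reachable from Res: {Res}.
Min-cut edges: Res→u2 (3), Res→u5 (6), Res→Out (8); capacity 3 + 6 + 8 = 17.
This cut is saturated, so no flow can exceed 17.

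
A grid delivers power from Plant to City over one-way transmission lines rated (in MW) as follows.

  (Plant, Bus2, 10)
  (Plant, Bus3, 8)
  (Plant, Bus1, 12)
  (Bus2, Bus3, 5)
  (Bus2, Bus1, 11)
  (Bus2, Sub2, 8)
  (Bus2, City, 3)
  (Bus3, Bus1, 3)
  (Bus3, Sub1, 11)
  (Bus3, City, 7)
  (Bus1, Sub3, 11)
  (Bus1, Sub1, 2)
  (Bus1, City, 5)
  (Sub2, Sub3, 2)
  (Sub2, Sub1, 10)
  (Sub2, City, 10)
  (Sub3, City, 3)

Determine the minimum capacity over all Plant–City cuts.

Augment Plant→Bus2→City: bottleneck 3, flow now 3.
Augment Plant→Bus3→City: bottleneck 7, flow now 10.
Augment Plant→Bus1→City: bottleneck 5, flow now 15.
Augment Plant→Bus2→Sub2→City: bottleneck 7, flow now 22.
Augment Plant→Bus1→Sub3→City: bottleneck 3, flow now 25.
No augmenting path remains; maximum flow = 25.
By max-flow min-cut, the minimum cut capacity equals the max flow.
In the residual graph, reachable from Plant: {Plant, Bus3, Bus1, Sub3, Sub1}.
Min-cut edges: Plant→Bus2 (10), Bus3→City (7), Bus1→City (5), Sub3→City (3); capacity 10 + 7 + 5 + 3 = 25.

25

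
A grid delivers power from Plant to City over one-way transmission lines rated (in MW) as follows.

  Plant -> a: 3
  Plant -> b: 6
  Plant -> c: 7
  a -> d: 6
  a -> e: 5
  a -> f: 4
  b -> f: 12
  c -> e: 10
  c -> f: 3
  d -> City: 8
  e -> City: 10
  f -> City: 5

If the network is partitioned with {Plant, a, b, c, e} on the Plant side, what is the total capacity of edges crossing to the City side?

35

Edges leaving {Plant, a, b, c, e}: a→d (6), a→f (4), b→f (12), c→f (3), e→City (10).
Cut capacity = 6 + 4 + 12 + 3 + 10 = 35.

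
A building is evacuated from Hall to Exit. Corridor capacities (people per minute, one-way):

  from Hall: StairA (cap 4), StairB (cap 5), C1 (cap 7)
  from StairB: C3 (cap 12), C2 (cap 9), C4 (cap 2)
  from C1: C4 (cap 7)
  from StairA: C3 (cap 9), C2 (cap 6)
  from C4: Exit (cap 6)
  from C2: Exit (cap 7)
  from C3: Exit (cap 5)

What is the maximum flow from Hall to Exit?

15

Augment Hall→StairB→C4→Exit: bottleneck 2, flow now 2.
Augment Hall→StairB→C2→Exit: bottleneck 3, flow now 5.
Augment Hall→C1→C4→Exit: bottleneck 4, flow now 9.
Augment Hall→StairA→C2→Exit: bottleneck 4, flow now 13.
Augment Hall→C1→C4→StairB→C3→Exit: bottleneck 2, flow now 15. (uses reverse residual edge)
No augmenting path remains; maximum flow = 15.
In the residual graph, reachable from Hall: {Hall, C1, C4}.
Min-cut edges: Hall→StairB (5), Hall→StairA (4), C4→Exit (6); capacity 5 + 4 + 6 = 15.
This cut is saturated, so no flow can exceed 15.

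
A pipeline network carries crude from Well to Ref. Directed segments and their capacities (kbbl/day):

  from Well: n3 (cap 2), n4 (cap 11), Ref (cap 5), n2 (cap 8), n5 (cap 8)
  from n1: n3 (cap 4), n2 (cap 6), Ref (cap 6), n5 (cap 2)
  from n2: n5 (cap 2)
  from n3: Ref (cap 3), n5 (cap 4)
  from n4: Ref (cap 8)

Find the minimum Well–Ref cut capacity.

15

Augment Well→Ref: bottleneck 5, flow now 5.
Augment Well→n3→Ref: bottleneck 2, flow now 7.
Augment Well→n4→Ref: bottleneck 8, flow now 15.
No augmenting path remains; maximum flow = 15.
By max-flow min-cut, the minimum cut capacity equals the max flow.
In the residual graph, reachable from Well: {Well, n2, n4, n5}.
Min-cut edges: Well→n3 (2), Well→Ref (5), n4→Ref (8); capacity 2 + 5 + 8 = 15.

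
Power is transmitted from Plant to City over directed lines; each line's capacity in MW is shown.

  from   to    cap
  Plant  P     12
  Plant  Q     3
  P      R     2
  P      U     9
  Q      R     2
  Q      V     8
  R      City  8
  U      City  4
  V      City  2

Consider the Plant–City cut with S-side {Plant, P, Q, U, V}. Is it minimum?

Given cut capacity: 2 + 2 + 4 + 2 = 10.
Augment Plant→P→R→City: bottleneck 2, flow now 2.
Augment Plant→P→U→City: bottleneck 4, flow now 6.
Augment Plant→Q→R→City: bottleneck 2, flow now 8.
Augment Plant→Q→V→City: bottleneck 1, flow now 9.
No augmenting path remains; maximum flow = 9.
In the residual graph, reachable from Plant: {Plant, P, U}.
Min-cut edges: Plant→Q (3), P→R (2), U→City (4); capacity 3 + 2 + 4 = 9.
Cut capacity 10 exceeds the max flow 9, so it is not minimum.

No — its capacity is 10, but the minimum cut has capacity 9.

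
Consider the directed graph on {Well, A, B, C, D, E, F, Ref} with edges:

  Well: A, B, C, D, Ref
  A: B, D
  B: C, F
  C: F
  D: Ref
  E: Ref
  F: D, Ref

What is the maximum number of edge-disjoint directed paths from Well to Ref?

3

Assign every edge capacity 1; by Menger, the answer equals the max flow.
Path Well→Ref (+1); total 1.
Path Well→D→Ref (+1); total 2.
Path Well→B→F→Ref (+1); total 3.
No residual Well→Ref path; max flow = 3.
Certifying cut of size 3: {D→Ref, F→Ref, Well→Ref}.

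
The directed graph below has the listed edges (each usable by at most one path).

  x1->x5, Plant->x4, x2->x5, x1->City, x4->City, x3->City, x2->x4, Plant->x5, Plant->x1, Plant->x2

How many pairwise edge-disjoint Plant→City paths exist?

2

Assign every edge capacity 1; by Menger, the answer equals the max flow.
Path Plant→x1→City (+1); total 1.
Path Plant→x4→City (+1); total 2.
No residual Plant→City path; max flow = 2.
Certifying cut of size 2: {Plant→x1, x4→City}.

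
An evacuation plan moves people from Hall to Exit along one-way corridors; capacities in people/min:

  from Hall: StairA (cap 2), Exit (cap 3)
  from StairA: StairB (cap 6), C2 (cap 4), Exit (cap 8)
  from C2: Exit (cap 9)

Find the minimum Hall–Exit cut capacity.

5

Augment Hall→Exit: bottleneck 3, flow now 3.
Augment Hall→StairA→Exit: bottleneck 2, flow now 5.
No augmenting path remains; maximum flow = 5.
By max-flow min-cut, the minimum cut capacity equals the max flow.
In the residual graph, reachable from Hall: {Hall}.
Min-cut edges: Hall→StairA (2), Hall→Exit (3); capacity 2 + 3 = 5.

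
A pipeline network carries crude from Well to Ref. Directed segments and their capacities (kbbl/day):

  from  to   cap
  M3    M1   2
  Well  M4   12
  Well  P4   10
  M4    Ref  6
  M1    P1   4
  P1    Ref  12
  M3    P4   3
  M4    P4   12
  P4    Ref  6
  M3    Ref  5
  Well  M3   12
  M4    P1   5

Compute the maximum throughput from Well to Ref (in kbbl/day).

24

Augment Well→M3→Ref: bottleneck 5, flow now 5.
Augment Well→M4→Ref: bottleneck 6, flow now 11.
Augment Well→P4→Ref: bottleneck 6, flow now 17.
Augment Well→M4→P1→Ref: bottleneck 5, flow now 22.
Augment Well→M3→M1→P1→Ref: bottleneck 2, flow now 24.
No augmenting path remains; maximum flow = 24.
In the residual graph, reachable from Well: {Well, M3, M4, P4}.
Min-cut edges: M3→M1 (2), M3→Ref (5), M4→P1 (5), M4→Ref (6), P4→Ref (6); capacity 2 + 5 + 5 + 6 + 6 = 24.
This cut is saturated, so no flow can exceed 24.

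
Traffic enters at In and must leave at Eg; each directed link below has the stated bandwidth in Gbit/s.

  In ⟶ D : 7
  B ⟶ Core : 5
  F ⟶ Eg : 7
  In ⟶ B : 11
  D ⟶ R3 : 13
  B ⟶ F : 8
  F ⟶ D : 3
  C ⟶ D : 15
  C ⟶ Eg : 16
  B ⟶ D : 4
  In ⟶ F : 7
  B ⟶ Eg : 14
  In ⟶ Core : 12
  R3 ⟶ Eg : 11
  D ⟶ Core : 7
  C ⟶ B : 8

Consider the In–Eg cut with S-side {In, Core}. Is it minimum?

Yes — it is a minimum cut (capacity 25).

Given cut capacity: 11 + 7 + 7 = 25.
Augment In→B→Eg: bottleneck 11, flow now 11.
Augment In→F→Eg: bottleneck 7, flow now 18.
Augment In→D→R3→Eg: bottleneck 7, flow now 25.
No augmenting path remains; maximum flow = 25.
Cut capacity 25 equals the max flow, so it is a minimum cut.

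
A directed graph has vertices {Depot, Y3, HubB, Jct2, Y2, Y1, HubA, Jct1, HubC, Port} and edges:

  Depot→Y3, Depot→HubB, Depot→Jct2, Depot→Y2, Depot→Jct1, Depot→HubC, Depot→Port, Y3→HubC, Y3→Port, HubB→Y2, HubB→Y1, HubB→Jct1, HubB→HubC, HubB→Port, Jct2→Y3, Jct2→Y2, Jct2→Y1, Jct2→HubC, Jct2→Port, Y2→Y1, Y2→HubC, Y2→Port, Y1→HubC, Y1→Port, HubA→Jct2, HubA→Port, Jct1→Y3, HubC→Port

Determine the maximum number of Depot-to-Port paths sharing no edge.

Assign every edge capacity 1; by Menger, the answer equals the max flow.
Path Depot→Port (+1); total 1.
Path Depot→Y3→Port (+1); total 2.
Path Depot→HubB→Port (+1); total 3.
Path Depot→Jct2→Port (+1); total 4.
Path Depot→Y2→Port (+1); total 5.
Path Depot→HubC→Port (+1); total 6.
No residual Depot→Port path; max flow = 6.
Certifying cut of size 6: {Depot→HubB, Depot→Jct2, Depot→Port, Depot→Y2, HubC→Port, Y3→Port}.

6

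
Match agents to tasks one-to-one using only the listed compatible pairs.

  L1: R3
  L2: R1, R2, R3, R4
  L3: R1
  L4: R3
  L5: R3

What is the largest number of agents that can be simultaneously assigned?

3

Unit-capacity flow: source→left, listed edges, right→sink; max matching = max flow.
Augmenting path L1→R3 (+1); matched 1.
Augmenting path L2→R1 (+1); matched 2.
Augmenting path L3→R1→L2→R2 (+1); matched 3.
No augmenting path remains; maximum matching = 3.
König certificate: {L2, L3, R3} is a vertex cover of size 3 (every listed pair touches it), so no matching can be larger.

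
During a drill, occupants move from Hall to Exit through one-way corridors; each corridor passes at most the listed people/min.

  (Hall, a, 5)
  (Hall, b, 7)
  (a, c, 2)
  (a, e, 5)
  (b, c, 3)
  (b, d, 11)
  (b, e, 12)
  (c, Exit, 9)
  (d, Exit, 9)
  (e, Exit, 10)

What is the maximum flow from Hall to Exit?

12

Augment Hall→a→c→Exit: bottleneck 2, flow now 2.
Augment Hall→a→e→Exit: bottleneck 3, flow now 5.
Augment Hall→b→c→Exit: bottleneck 3, flow now 8.
Augment Hall→b→d→Exit: bottleneck 4, flow now 12.
No augmenting path remains; maximum flow = 12.
In the residual graph, reachable from Hall: {Hall}.
Min-cut edges: Hall→a (5), Hall→b (7); capacity 5 + 7 = 12.
This cut is saturated, so no flow can exceed 12.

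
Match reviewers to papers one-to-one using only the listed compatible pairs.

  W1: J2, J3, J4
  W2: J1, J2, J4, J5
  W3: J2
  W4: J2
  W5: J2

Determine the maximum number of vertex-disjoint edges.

Unit-capacity flow: source→left, listed edges, right→sink; max matching = max flow.
Augmenting path W1→J2 (+1); matched 1.
Augmenting path W2→J1 (+1); matched 2.
Augmenting path W3→J2→W1→J3 (+1); matched 3.
No augmenting path remains; maximum matching = 3.
König certificate: {W1, W2, J2} is a vertex cover of size 3 (every listed pair touches it), so no matching can be larger.

3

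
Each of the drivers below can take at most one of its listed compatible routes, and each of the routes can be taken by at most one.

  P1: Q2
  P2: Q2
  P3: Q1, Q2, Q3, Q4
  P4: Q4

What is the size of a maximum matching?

3

Unit-capacity flow: source→left, listed edges, right→sink; max matching = max flow.
Augmenting path P1→Q2 (+1); matched 1.
Augmenting path P3→Q1 (+1); matched 2.
Augmenting path P4→Q4 (+1); matched 3.
No augmenting path remains; maximum matching = 3.
König certificate: {P3, P4, Q2} is a vertex cover of size 3 (every listed pair touches it), so no matching can be larger.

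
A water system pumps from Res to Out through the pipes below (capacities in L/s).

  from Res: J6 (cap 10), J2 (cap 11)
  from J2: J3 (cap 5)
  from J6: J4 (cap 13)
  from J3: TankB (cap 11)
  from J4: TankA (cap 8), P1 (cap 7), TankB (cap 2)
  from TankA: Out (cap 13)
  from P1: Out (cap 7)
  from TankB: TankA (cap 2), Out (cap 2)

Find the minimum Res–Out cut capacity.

Augment Res→J2→J3→TankB→Out: bottleneck 2, flow now 2.
Augment Res→J6→J4→TankA→Out: bottleneck 8, flow now 10.
Augment Res→J6→J4→P1→Out: bottleneck 2, flow now 12.
Augment Res→J2→J3→TankB→TankA→Out: bottleneck 2, flow now 14.
No augmenting path remains; maximum flow = 14.
By max-flow min-cut, the minimum cut capacity equals the max flow.
In the residual graph, reachable from Res: {Res, J2, J3, TankB}.
Min-cut edges: Res→J6 (10), TankB→TankA (2), TankB→Out (2); capacity 10 + 2 + 2 = 14.

14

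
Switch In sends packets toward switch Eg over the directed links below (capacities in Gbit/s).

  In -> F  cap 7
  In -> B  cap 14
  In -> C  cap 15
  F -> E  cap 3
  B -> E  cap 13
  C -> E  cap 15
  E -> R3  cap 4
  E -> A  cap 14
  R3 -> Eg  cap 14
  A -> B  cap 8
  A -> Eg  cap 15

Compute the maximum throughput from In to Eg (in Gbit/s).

Augment In→F→E→R3→Eg: bottleneck 3, flow now 3.
Augment In→B→E→R3→Eg: bottleneck 1, flow now 4.
Augment In→B→E→A→Eg: bottleneck 12, flow now 16.
Augment In→C→E→A→Eg: bottleneck 2, flow now 18.
No augmenting path remains; maximum flow = 18.
In the residual graph, reachable from In: {In, F, B, C, E}.
Min-cut edges: E→R3 (4), E→A (14); capacity 4 + 14 = 18.
This cut is saturated, so no flow can exceed 18.

18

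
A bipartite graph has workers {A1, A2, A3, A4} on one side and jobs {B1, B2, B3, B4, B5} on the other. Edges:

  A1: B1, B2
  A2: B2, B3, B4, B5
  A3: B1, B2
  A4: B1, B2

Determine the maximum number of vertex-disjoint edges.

3

Unit-capacity flow: source→left, listed edges, right→sink; max matching = max flow.
Augmenting path A1→B1 (+1); matched 1.
Augmenting path A2→B2 (+1); matched 2.
Augmenting path A3→B2→A2→B3 (+1); matched 3.
No augmenting path remains; maximum matching = 3.
König certificate: {A2, B1, B2} is a vertex cover of size 3 (every listed pair touches it), so no matching can be larger.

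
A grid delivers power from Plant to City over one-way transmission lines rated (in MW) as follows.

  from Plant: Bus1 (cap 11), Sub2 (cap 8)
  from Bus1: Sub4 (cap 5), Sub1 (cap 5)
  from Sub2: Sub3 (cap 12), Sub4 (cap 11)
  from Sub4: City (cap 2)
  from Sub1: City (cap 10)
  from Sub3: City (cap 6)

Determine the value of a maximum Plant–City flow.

13

Augment Plant→Bus1→Sub4→City: bottleneck 2, flow now 2.
Augment Plant→Bus1→Sub1→City: bottleneck 5, flow now 7.
Augment Plant→Sub2→Sub3→City: bottleneck 6, flow now 13.
No augmenting path remains; maximum flow = 13.
In the residual graph, reachable from Plant: {Plant, Bus1, Sub2, Sub4, Sub3}.
Min-cut edges: Bus1→Sub1 (5), Sub4→City (2), Sub3→City (6); capacity 5 + 2 + 6 = 13.
This cut is saturated, so no flow can exceed 13.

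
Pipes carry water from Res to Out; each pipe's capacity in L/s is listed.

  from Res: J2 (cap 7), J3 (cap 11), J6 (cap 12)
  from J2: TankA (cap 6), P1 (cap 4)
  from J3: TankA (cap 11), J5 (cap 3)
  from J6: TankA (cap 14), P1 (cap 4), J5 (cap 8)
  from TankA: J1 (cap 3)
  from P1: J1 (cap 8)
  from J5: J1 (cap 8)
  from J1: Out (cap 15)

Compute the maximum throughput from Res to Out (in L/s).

15

Augment Res→J2→TankA→J1→Out: bottleneck 3, flow now 3.
Augment Res→J2→P1→J1→Out: bottleneck 4, flow now 7.
Augment Res→J3→J5→J1→Out: bottleneck 3, flow now 10.
Augment Res→J6→P1→J1→Out: bottleneck 4, flow now 14.
Augment Res→J6→J5→J1→Out: bottleneck 1, flow now 15.
No augmenting path remains; maximum flow = 15.
In the residual graph, reachable from Res: {Res, J2, J3, J6, TankA, P1, J5, J1}.
Min-cut edges: J1→Out (15); capacity 15 = 15.
This cut is saturated, so no flow can exceed 15.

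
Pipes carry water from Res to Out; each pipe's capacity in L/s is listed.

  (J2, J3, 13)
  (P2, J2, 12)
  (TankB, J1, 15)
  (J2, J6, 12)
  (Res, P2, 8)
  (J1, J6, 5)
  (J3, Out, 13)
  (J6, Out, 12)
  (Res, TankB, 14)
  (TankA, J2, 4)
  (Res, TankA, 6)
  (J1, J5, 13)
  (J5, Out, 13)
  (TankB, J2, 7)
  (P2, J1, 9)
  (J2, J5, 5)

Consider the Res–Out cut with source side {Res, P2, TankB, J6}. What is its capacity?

Edges leaving {Res, P2, TankB, J6}: Res→TankA (6), P2→J2 (12), P2→J1 (9), TankB→J2 (7), TankB→J1 (15), J6→Out (12).
Cut capacity = 6 + 12 + 9 + 7 + 15 + 12 = 61.

61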